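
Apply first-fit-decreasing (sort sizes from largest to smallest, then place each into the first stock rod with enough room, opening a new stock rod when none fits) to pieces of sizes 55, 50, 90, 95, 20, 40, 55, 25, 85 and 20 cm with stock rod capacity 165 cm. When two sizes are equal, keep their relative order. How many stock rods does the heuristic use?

Sorted descending: 95, 90, 85, 55, 55, 50, 40, 25, 20, 20.
  95 → stock rod 1 (new)  [load 95/165]
  90 → stock rod 2 (new)  [load 90/165]
  85 → stock rod 3 (new)  [load 85/165]
  55 → stock rod 1  [load 150/165]
  55 → stock rod 2  [load 145/165]
  50 → stock rod 3  [load 135/165]
  40 → stock rod 4 (new)  [load 40/165]
  25 → stock rod 3  [load 160/165]
  20 → stock rod 2  [load 165/165]
  20 → stock rod 4  [load 60/165]
4 stock rods opened.

4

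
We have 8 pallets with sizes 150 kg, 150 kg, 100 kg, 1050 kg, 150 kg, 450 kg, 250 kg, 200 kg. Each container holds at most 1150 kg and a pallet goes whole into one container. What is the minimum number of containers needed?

3

Total = 1050 + 450 + 250 + 200 + 150 + 150 + 150 + 100 = 2500 kg.
Lower bound: ⌈2500/1150⌉ = 3 containers.
A packing using 3 containers:
  container 1: 1050 + 100 = 1150
  container 2: 450 + 250 + 200 + 150 = 1050
  container 3: 150 + 150 = 300
This matches the lower bound, so 3 is optimal.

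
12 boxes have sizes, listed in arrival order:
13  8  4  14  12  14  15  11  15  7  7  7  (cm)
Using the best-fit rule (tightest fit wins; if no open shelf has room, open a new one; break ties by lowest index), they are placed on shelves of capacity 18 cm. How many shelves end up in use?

  13 → shelf 1 (new)  [load 13/18]
  8 → shelf 2 (new)  [load 8/18]
  4 → shelf 1  [load 17/18]
  14 → shelf 3 (new)  [load 14/18]
  12 → shelf 4 (new)  [load 12/18]
  14 → shelf 5 (new)  [load 14/18]
  15 → shelf 6 (new)  [load 15/18]
  11 → shelf 7 (new)  [load 11/18]
  15 → shelf 8 (new)  [load 15/18]
  7 → shelf 7  [load 18/18]
  7 → shelf 2  [load 15/18]
  7 → shelf 9 (new)  [load 7/18]
9 shelves opened.

9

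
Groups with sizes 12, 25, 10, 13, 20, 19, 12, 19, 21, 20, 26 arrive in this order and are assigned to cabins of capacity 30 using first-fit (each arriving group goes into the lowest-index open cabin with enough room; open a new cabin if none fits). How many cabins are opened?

9

  12 → cabin 1 (new)  [load 12/30]
  25 → cabin 2 (new)  [load 25/30]
  10 → cabin 1  [load 22/30]
  13 → cabin 3 (new)  [load 13/30]
  20 → cabin 4 (new)  [load 20/30]
  19 → cabin 5 (new)  [load 19/30]
  12 → cabin 3  [load 25/30]
  19 → cabin 6 (new)  [load 19/30]
  21 → cabin 7 (new)  [load 21/30]
  20 → cabin 8 (new)  [load 20/30]
  26 → cabin 9 (new)  [load 26/30]
9 cabins opened.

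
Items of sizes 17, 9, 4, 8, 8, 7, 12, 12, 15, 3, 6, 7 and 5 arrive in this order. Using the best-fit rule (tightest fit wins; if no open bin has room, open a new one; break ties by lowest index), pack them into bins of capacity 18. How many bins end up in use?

  17 → bin 1 (new)  [load 17/18]
  9 → bin 2 (new)  [load 9/18]
  4 → bin 2  [load 13/18]
  8 → bin 3 (new)  [load 8/18]
  8 → bin 3  [load 16/18]
  7 → bin 4 (new)  [load 7/18]
  12 → bin 5 (new)  [load 12/18]
  12 → bin 6 (new)  [load 12/18]
  15 → bin 7 (new)  [load 15/18]
  3 → bin 7  [load 18/18]
  6 → bin 5  [load 18/18]
  7 → bin 4  [load 14/18]
  5 → bin 2  [load 18/18]
7 bins opened.

7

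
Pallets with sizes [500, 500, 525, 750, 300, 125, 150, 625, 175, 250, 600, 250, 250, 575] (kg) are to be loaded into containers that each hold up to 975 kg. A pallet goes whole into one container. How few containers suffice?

7

Total = 750 + 625 + 600 + 575 + 525 + 500 + 500 + 300 + 250 + 250 + 250 + 175 + 150 + 125 = 5575 kg.
Lower bound: ⌈5575/975⌉ = 6 containers.
Also, 7 pallets each exceed 975/2 kg, and no two of those can share a container, so at least 7 containers are needed.
A packing using 7 containers:
  container 1: 750 + 175 = 925
  container 2: 625 + 300 = 925
  container 3: 600 + 250 + 125 = 975
  container 4: 575 + 250 + 150 = 975
  container 5: 525 + 250 = 775
  container 6: 500 = 500
  container 7: 500 = 500
This matches the lower bound, so 7 is optimal.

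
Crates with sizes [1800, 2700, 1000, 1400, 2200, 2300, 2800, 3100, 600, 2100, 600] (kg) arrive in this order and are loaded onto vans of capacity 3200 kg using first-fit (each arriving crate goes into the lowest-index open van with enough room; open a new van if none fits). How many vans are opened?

  1800 → van 1 (new)  [load 1800/3200]
  2700 → van 2 (new)  [load 2700/3200]
  1000 → van 1  [load 2800/3200]
  1400 → van 3 (new)  [load 1400/3200]
  2200 → van 4 (new)  [load 2200/3200]
  2300 → van 5 (new)  [load 2300/3200]
  2800 → van 6 (new)  [load 2800/3200]
  3100 → van 7 (new)  [load 3100/3200]
  600 → van 3  [load 2000/3200]
  2100 → van 8 (new)  [load 2100/3200]
  600 → van 3  [load 2600/3200]
8 vans opened.

8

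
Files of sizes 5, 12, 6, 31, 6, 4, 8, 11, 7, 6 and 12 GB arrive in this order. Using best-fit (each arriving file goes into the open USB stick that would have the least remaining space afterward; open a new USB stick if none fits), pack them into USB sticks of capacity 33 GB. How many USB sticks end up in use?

4

  5 → USB stick 1 (new)  [load 5/33]
  12 → USB stick 1  [load 17/33]
  6 → USB stick 1  [load 23/33]
  31 → USB stick 2 (new)  [load 31/33]
  6 → USB stick 1  [load 29/33]
  4 → USB stick 1  [load 33/33]
  8 → USB stick 3 (new)  [load 8/33]
  11 → USB stick 3  [load 19/33]
  7 → USB stick 3  [load 26/33]
  6 → USB stick 3  [load 32/33]
  12 → USB stick 4 (new)  [load 12/33]
4 USB sticks opened.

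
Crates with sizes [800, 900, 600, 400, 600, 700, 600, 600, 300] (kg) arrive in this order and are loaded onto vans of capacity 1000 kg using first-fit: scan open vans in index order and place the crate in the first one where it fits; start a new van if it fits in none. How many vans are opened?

  800 → van 1 (new)  [load 800/1000]
  900 → van 2 (new)  [load 900/1000]
  600 → van 3 (new)  [load 600/1000]
  400 → van 3  [load 1000/1000]
  600 → van 4 (new)  [load 600/1000]
  700 → van 5 (new)  [load 700/1000]
  600 → van 6 (new)  [load 600/1000]
  600 → van 7 (new)  [load 600/1000]
  300 → van 4  [load 900/1000]
7 vans opened.

7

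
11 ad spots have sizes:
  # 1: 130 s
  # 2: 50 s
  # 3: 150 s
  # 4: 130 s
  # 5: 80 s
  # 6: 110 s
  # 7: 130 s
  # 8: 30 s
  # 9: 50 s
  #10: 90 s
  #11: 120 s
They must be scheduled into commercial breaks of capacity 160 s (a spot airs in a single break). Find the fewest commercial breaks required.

8

Total = 150 + 130 + 130 + 130 + 120 + 110 + 90 + 80 + 50 + 50 + 30 = 1070 s.
Lower bound: ⌈1070/160⌉ = 7 commercial breaks.
A packing using 8 commercial breaks:
  break 1: 150 = 150
  break 2: 130 + 30 = 160
  break 3: 130 = 130
  break 4: 130 = 130
  break 5: 120 = 120
  break 6: 110 + 50 = 160
  break 7: 90 + 50 = 140
  break 8: 80 = 80
No arrangement into 7 commercial breaks stays within capacity, so 8 is optimal.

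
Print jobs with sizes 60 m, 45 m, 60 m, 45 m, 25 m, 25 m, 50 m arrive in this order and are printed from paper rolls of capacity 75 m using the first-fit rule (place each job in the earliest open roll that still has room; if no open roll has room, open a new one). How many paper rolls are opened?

5

  60 → roll 1 (new)  [load 60/75]
  45 → roll 2 (new)  [load 45/75]
  60 → roll 3 (new)  [load 60/75]
  45 → roll 4 (new)  [load 45/75]
  25 → roll 2  [load 70/75]
  25 → roll 4  [load 70/75]
  50 → roll 5 (new)  [load 50/75]
5 paper rolls opened.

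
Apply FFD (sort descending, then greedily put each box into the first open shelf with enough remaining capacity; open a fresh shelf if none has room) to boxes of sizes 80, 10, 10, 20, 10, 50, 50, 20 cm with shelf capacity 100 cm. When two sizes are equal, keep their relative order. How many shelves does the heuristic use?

3

Sorted descending: 80, 50, 50, 20, 20, 10, 10, 10.
  80 → shelf 1 (new)  [load 80/100]
  50 → shelf 2 (new)  [load 50/100]
  50 → shelf 2  [load 100/100]
  20 → shelf 1  [load 100/100]
  20 → shelf 3 (new)  [load 20/100]
  10 → shelf 3  [load 30/100]
  10 → shelf 3  [load 40/100]
  10 → shelf 3  [load 50/100]
3 shelves opened.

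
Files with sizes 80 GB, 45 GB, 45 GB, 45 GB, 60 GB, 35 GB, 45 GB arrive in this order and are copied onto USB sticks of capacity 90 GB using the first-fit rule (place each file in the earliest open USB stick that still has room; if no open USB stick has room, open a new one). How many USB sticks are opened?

  80 → USB stick 1 (new)  [load 80/90]
  45 → USB stick 2 (new)  [load 45/90]
  45 → USB stick 2  [load 90/90]
  45 → USB stick 3 (new)  [load 45/90]
  60 → USB stick 4 (new)  [load 60/90]
  35 → USB stick 3  [load 80/90]
  45 → USB stick 5 (new)  [load 45/90]
5 USB sticks opened.

5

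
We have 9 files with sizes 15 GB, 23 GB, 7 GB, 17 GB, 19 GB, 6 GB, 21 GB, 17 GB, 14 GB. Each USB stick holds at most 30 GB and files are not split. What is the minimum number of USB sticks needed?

6

Total = 23 + 21 + 19 + 17 + 17 + 15 + 14 + 7 + 6 = 139 GB.
Lower bound: ⌈139/30⌉ = 5 USB sticks.
A packing using 6 USB sticks:
  USB stick 1: 23 + 7 = 30
  USB stick 2: 21 + 6 = 27
  USB stick 3: 19 = 19
  USB stick 4: 17 = 17
  USB stick 5: 17 = 17
  USB stick 6: 15 + 14 = 29
No arrangement into 5 USB sticks stays within capacity, so 6 is optimal.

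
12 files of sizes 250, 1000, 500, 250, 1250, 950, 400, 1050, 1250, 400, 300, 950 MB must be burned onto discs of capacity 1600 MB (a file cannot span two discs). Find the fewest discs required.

Total = 1250 + 1250 + 1050 + 1000 + 950 + 950 + 500 + 400 + 400 + 300 + 250 + 250 = 8550 MB.
Lower bound: ⌈8550/1600⌉ = 6 discs.
A packing using 6 discs:
  disc 1: 1250 + 300 = 1550
  disc 2: 1250 + 250 = 1500
  disc 3: 1050 + 500 = 1550
  disc 4: 1000 + 400 = 1400
  disc 5: 950 + 400 + 250 = 1600
  disc 6: 950 = 950
This matches the lower bound, so 6 is optimal.

6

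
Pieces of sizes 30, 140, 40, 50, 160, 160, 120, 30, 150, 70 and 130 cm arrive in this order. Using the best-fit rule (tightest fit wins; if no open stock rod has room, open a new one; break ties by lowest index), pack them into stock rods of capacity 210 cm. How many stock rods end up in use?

  30 → stock rod 1 (new)  [load 30/210]
  140 → stock rod 1  [load 170/210]
  40 → stock rod 1  [load 210/210]
  50 → stock rod 2 (new)  [load 50/210]
  160 → stock rod 2  [load 210/210]
  160 → stock rod 3 (new)  [load 160/210]
  120 → stock rod 4 (new)  [load 120/210]
  30 → stock rod 3  [load 190/210]
  150 → stock rod 5 (new)  [load 150/210]
  70 → stock rod 4  [load 190/210]
  130 → stock rod 6 (new)  [load 130/210]
6 stock rods opened.

6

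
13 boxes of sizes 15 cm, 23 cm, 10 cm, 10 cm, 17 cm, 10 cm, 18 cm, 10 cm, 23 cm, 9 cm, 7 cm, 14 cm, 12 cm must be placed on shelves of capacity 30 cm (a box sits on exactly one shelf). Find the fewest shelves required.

7

Total = 23 + 23 + 18 + 17 + 15 + 14 + 12 + 10 + 10 + 10 + 10 + 9 + 7 = 178 cm.
Lower bound: ⌈178/30⌉ = 6 shelves.
A packing using 7 shelves:
  shelf 1: 23 + 7 = 30
  shelf 2: 23 = 23
  shelf 3: 18 + 12 = 30
  shelf 4: 17 + 10 = 27
  shelf 5: 15 + 14 = 29
  shelf 6: 10 + 10 + 10 = 30
  shelf 7: 9 = 9
No arrangement into 6 shelves stays within capacity, so 7 is optimal.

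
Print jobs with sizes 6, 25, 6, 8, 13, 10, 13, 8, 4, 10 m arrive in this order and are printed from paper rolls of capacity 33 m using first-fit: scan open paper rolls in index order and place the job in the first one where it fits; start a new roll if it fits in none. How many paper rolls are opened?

4

  6 → roll 1 (new)  [load 6/33]
  25 → roll 1  [load 31/33]
  6 → roll 2 (new)  [load 6/33]
  8 → roll 2  [load 14/33]
  13 → roll 2  [load 27/33]
  10 → roll 3 (new)  [load 10/33]
  13 → roll 3  [load 23/33]
  8 → roll 3  [load 31/33]
  4 → roll 2  [load 31/33]
  10 → roll 4 (new)  [load 10/33]
4 paper rolls opened.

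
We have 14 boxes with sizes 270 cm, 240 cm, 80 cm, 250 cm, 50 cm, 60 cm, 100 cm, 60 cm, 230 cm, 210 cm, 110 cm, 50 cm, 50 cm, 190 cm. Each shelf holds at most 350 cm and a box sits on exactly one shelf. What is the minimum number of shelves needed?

Total = 270 + 250 + 240 + 230 + 210 + 190 + 110 + 100 + 80 + 60 + 60 + 50 + 50 + 50 = 1950 cm.
Lower bound: ⌈1950/350⌉ = 6 shelves.
A packing using 6 shelves:
  shelf 1: 270 + 80 = 350
  shelf 2: 250 + 100 = 350
  shelf 3: 240 + 110 = 350
  shelf 4: 230 + 60 + 60 = 350
  shelf 5: 210 + 50 + 50 = 310
  shelf 6: 190 + 50 = 240
This matches the lower bound, so 6 is optimal.

6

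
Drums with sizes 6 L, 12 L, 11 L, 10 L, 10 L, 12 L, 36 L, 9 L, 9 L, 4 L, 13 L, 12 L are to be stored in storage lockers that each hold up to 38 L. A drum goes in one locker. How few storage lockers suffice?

Total = 36 + 13 + 12 + 12 + 12 + 11 + 10 + 10 + 9 + 9 + 6 + 4 = 144 L.
Lower bound: ⌈144/38⌉ = 4 storage lockers.
A packing using 4 storage lockers:
  locker 1: 36 = 36
  locker 2: 13 + 12 + 12 = 37
  locker 3: 12 + 11 + 10 + 4 = 37
  locker 4: 10 + 9 + 9 + 6 = 34
This matches the lower bound, so 4 is optimal.

4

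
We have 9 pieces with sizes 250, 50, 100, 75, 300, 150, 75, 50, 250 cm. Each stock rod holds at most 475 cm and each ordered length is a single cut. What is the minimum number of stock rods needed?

Total = 300 + 250 + 250 + 150 + 100 + 75 + 75 + 50 + 50 = 1300 cm.
Lower bound: ⌈1300/475⌉ = 3 stock rods.
A packing using 3 stock rods:
  stock rod 1: 300 + 150 = 450
  stock rod 2: 250 + 100 + 75 + 50 = 475
  stock rod 3: 250 + 75 + 50 = 375
This matches the lower bound, so 3 is optimal.

3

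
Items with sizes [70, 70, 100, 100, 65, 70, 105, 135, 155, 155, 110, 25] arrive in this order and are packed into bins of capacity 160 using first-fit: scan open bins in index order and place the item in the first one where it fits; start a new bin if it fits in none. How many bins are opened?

9

  70 → bin 1 (new)  [load 70/160]
  70 → bin 1  [load 140/160]
  100 → bin 2 (new)  [load 100/160]
  100 → bin 3 (new)  [load 100/160]
  65 → bin 4 (new)  [load 65/160]
  70 → bin 4  [load 135/160]
  105 → bin 5 (new)  [load 105/160]
  135 → bin 6 (new)  [load 135/160]
  155 → bin 7 (new)  [load 155/160]
  155 → bin 8 (new)  [load 155/160]
  110 → bin 9 (new)  [load 110/160]
  25 → bin 2  [load 125/160]
9 bins opened.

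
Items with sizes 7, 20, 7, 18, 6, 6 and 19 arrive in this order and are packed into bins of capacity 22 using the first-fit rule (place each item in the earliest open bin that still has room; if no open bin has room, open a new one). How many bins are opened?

  7 → bin 1 (new)  [load 7/22]
  20 → bin 2 (new)  [load 20/22]
  7 → bin 1  [load 14/22]
  18 → bin 3 (new)  [load 18/22]
  6 → bin 1  [load 20/22]
  6 → bin 4 (new)  [load 6/22]
  19 → bin 5 (new)  [load 19/22]
5 bins opened.

5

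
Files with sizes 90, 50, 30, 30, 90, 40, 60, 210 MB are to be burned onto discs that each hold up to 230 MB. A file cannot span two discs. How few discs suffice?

Total = 210 + 90 + 90 + 60 + 50 + 40 + 30 + 30 = 600 MB.
Lower bound: ⌈600/230⌉ = 3 discs.
A packing using 3 discs:
  disc 1: 210 = 210
  disc 2: 90 + 90 + 50 = 230
  disc 3: 60 + 40 + 30 + 30 = 160
This matches the lower bound, so 3 is optimal.

3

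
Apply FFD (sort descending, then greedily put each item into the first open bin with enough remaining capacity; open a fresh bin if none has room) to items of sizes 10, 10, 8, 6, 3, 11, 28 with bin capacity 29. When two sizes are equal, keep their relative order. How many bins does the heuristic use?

3

Sorted descending: 28, 11, 10, 10, 8, 6, 3.
  28 → bin 1 (new)  [load 28/29]
  11 → bin 2 (new)  [load 11/29]
  10 → bin 2  [load 21/29]
  10 → bin 3 (new)  [load 10/29]
  8 → bin 2  [load 29/29]
  6 → bin 3  [load 16/29]
  3 → bin 3  [load 19/29]
3 bins opened.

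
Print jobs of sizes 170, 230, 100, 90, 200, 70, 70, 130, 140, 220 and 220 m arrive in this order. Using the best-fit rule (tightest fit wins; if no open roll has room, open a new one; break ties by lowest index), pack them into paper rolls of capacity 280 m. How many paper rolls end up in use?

7

  170 → roll 1 (new)  [load 170/280]
  230 → roll 2 (new)  [load 230/280]
  100 → roll 1  [load 270/280]
  90 → roll 3 (new)  [load 90/280]
  200 → roll 4 (new)  [load 200/280]
  70 → roll 4  [load 270/280]
  70 → roll 3  [load 160/280]
  130 → roll 5 (new)  [load 130/280]
  140 → roll 5  [load 270/280]
  220 → roll 6 (new)  [load 220/280]
  220 → roll 7 (new)  [load 220/280]
7 paper rolls opened.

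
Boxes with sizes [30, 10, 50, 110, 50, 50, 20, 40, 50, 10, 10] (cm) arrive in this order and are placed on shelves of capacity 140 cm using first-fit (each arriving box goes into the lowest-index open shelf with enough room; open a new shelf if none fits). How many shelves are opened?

  30 → shelf 1 (new)  [load 30/140]
  10 → shelf 1  [load 40/140]
  50 → shelf 1  [load 90/140]
  110 → shelf 2 (new)  [load 110/140]
  50 → shelf 1  [load 140/140]
  50 → shelf 3 (new)  [load 50/140]
  20 → shelf 2  [load 130/140]
  40 → shelf 3  [load 90/140]
  50 → shelf 3  [load 140/140]
  10 → shelf 2  [load 140/140]
  10 → shelf 4 (new)  [load 10/140]
4 shelves opened.

4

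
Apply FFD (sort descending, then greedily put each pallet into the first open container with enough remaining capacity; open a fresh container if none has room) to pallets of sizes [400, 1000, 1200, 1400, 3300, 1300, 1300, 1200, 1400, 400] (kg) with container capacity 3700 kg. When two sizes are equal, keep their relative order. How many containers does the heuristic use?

Sorted descending: 3300, 1400, 1400, 1300, 1300, 1200, 1200, 1000, 400, 400.
  3300 → container 1 (new)  [load 3300/3700]
  1400 → container 2 (new)  [load 1400/3700]
  1400 → container 2  [load 2800/3700]
  1300 → container 3 (new)  [load 1300/3700]
  1300 → container 3  [load 2600/3700]
  1200 → container 4 (new)  [load 1200/3700]
  1200 → container 4  [load 2400/3700]
  1000 → container 3  [load 3600/3700]
  400 → container 1  [load 3700/3700]
  400 → container 2  [load 3200/3700]
4 containers opened.

4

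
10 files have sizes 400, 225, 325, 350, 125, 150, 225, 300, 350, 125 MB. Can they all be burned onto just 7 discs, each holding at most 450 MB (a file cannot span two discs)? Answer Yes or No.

A valid assignment using 7 discs:
  disc 1: 400 = 400
  disc 2: 350 = 350
  disc 3: 350 = 350
  disc 4: 325 + 125 = 450
  disc 5: 300 + 150 = 450
  disc 6: 225 + 225 = 450
  disc 7: 125 = 125
Every load is within 450 MB, so 7 discs suffice.

Yes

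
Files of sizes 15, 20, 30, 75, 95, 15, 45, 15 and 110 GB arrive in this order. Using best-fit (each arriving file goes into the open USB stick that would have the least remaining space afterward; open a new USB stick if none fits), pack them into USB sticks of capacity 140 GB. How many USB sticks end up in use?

4

  15 → USB stick 1 (new)  [load 15/140]
  20 → USB stick 1  [load 35/140]
  30 → USB stick 1  [load 65/140]
  75 → USB stick 1  [load 140/140]
  95 → USB stick 2 (new)  [load 95/140]
  15 → USB stick 2  [load 110/140]
  45 → USB stick 3 (new)  [load 45/140]
  15 → USB stick 2  [load 125/140]
  110 → USB stick 4 (new)  [load 110/140]
4 USB sticks opened.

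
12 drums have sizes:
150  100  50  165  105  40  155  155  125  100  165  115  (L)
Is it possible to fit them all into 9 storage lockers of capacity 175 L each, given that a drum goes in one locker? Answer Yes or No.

No

Total = 1425 L; ⌈1425/175⌉ = 9.
10 drums each exceed half the capacity and cannot share a locker, forcing at least 10 storage lockers.
At least 10 storage lockers are required, but only 9 are allowed.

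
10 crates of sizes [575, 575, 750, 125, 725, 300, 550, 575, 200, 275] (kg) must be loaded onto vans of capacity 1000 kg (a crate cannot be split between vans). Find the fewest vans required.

6

Total = 750 + 725 + 575 + 575 + 575 + 550 + 300 + 275 + 200 + 125 = 4650 kg.
Lower bound: ⌈4650/1000⌉ = 5 vans.
Also, 6 crates each exceed 500 kg, and no two of those can share a van, so at least 6 vans are needed.
A packing using 6 vans:
  van 1: 750 + 200 = 950
  van 2: 725 + 275 = 1000
  van 3: 575 + 300 + 125 = 1000
  van 4: 575 = 575
  van 5: 575 = 575
  van 6: 550 = 550
This matches the lower bound, so 6 is optimal.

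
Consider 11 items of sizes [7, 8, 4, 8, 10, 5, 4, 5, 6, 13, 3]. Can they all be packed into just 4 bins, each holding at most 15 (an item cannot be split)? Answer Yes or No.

Total = 73; ⌈73/15⌉ = 5.
At least 5 bins are required, but only 4 are allowed.

No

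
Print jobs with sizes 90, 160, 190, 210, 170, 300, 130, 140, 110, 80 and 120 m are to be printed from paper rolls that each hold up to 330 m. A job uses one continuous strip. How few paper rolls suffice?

6

Total = 300 + 210 + 190 + 170 + 160 + 140 + 130 + 120 + 110 + 90 + 80 = 1700 m.
Lower bound: ⌈1700/330⌉ = 6 paper rolls.
A packing using 6 paper rolls:
  roll 1: 300 = 300
  roll 2: 210 + 120 = 330
  roll 3: 190 + 140 = 330
  roll 4: 170 + 160 = 330
  roll 5: 130 + 110 + 90 = 330
  roll 6: 80 = 80
This matches the lower bound, so 6 is optimal.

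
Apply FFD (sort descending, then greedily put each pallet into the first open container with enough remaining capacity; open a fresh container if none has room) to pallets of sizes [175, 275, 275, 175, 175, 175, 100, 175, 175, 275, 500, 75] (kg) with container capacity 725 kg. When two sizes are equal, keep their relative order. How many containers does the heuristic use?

4

Sorted descending: 500, 275, 275, 275, 175, 175, 175, 175, 175, 175, 100, 75.
  500 → container 1 (new)  [load 500/725]
  275 → container 2 (new)  [load 275/725]
  275 → container 2  [load 550/725]
  275 → container 3 (new)  [load 275/725]
  175 → container 1  [load 675/725]
  175 → container 2  [load 725/725]
  175 → container 3  [load 450/725]
  175 → container 3  [load 625/725]
  175 → container 4 (new)  [load 175/725]
  175 → container 4  [load 350/725]
  100 → container 3  [load 725/725]
  75 → container 4  [load 425/725]
4 containers opened.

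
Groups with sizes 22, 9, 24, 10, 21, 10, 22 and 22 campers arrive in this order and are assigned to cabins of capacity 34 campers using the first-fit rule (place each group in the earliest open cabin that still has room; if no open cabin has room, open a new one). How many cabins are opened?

  22 → cabin 1 (new)  [load 22/34]
  9 → cabin 1  [load 31/34]
  24 → cabin 2 (new)  [load 24/34]
  10 → cabin 2  [load 34/34]
  21 → cabin 3 (new)  [load 21/34]
  10 → cabin 3  [load 31/34]
  22 → cabin 4 (new)  [load 22/34]
  22 → cabin 5 (new)  [load 22/34]
5 cabins opened.

5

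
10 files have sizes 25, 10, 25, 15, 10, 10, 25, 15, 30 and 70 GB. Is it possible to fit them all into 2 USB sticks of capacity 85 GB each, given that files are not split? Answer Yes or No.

No

Total = 235 GB; ⌈235/85⌉ = 3.
At least 3 USB sticks are required, but only 2 are allowed.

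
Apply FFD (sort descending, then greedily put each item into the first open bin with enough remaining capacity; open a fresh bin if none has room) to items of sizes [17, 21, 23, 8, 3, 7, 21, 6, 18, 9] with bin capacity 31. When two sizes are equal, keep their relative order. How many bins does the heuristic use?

5

Sorted descending: 23, 21, 21, 18, 17, 9, 8, 7, 6, 3.
  23 → bin 1 (new)  [load 23/31]
  21 → bin 2 (new)  [load 21/31]
  21 → bin 3 (new)  [load 21/31]
  18 → bin 4 (new)  [load 18/31]
  17 → bin 5 (new)  [load 17/31]
  9 → bin 2  [load 30/31]
  8 → bin 1  [load 31/31]
  7 → bin 3  [load 28/31]
  6 → bin 4  [load 24/31]
  3 → bin 3  [load 31/31]
5 bins opened.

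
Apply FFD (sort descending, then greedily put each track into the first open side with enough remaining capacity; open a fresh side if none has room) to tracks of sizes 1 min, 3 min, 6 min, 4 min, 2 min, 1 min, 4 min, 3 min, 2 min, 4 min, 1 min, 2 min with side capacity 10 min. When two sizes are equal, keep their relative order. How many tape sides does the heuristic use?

Sorted descending: 6, 4, 4, 4, 3, 3, 2, 2, 2, 1, 1, 1.
  6 → side 1 (new)  [load 6/10]
  4 → side 1  [load 10/10]
  4 → side 2 (new)  [load 4/10]
  4 → side 2  [load 8/10]
  3 → side 3 (new)  [load 3/10]
  3 → side 3  [load 6/10]
  2 → side 2  [load 10/10]
  2 → side 3  [load 8/10]
  2 → side 3  [load 10/10]
  1 → side 4 (new)  [load 1/10]
  1 → side 4  [load 2/10]
  1 → side 4  [load 3/10]
4 tape sides opened.

4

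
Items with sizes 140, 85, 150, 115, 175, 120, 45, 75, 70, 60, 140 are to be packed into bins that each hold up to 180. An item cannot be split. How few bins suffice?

8

Total = 175 + 150 + 140 + 140 + 120 + 115 + 85 + 75 + 70 + 60 + 45 = 1175.
Lower bound: ⌈1175/180⌉ = 7 bins.
A packing using 8 bins:
  bin 1: 175 = 175
  bin 2: 150 = 150
  bin 3: 140 = 140
  bin 4: 140 = 140
  bin 5: 120 + 60 = 180
  bin 6: 115 + 45 = 160
  bin 7: 85 + 75 = 160
  bin 8: 70 = 70
No arrangement into 7 bins stays within capacity, so 8 is optimal.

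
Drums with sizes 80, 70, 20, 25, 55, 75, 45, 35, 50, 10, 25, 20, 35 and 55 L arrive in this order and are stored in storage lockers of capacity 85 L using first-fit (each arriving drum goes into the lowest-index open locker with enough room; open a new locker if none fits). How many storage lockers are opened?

8

  80 → locker 1 (new)  [load 80/85]
  70 → locker 2 (new)  [load 70/85]
  20 → locker 3 (new)  [load 20/85]
  25 → locker 3  [load 45/85]
  55 → locker 4 (new)  [load 55/85]
  75 → locker 5 (new)  [load 75/85]
  45 → locker 6 (new)  [load 45/85]
  35 → locker 3  [load 80/85]
  50 → locker 7 (new)  [load 50/85]
  10 → locker 2  [load 80/85]
  25 → locker 4  [load 80/85]
  20 → locker 6  [load 65/85]
  35 → locker 7  [load 85/85]
  55 → locker 8 (new)  [load 55/85]
8 storage lockers opened.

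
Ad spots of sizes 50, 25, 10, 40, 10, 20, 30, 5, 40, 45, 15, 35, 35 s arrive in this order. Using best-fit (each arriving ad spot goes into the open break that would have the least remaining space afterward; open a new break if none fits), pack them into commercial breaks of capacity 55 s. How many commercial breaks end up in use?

8

  50 → break 1 (new)  [load 50/55]
  25 → break 2 (new)  [load 25/55]
  10 → break 2  [load 35/55]
  40 → break 3 (new)  [load 40/55]
  10 → break 3  [load 50/55]
  20 → break 2  [load 55/55]
  30 → break 4 (new)  [load 30/55]
  5 → break 1  [load 55/55]
  40 → break 5 (new)  [load 40/55]
  45 → break 6 (new)  [load 45/55]
  15 → break 5  [load 55/55]
  35 → break 7 (new)  [load 35/55]
  35 → break 8 (new)  [load 35/55]
8 commercial breaks opened.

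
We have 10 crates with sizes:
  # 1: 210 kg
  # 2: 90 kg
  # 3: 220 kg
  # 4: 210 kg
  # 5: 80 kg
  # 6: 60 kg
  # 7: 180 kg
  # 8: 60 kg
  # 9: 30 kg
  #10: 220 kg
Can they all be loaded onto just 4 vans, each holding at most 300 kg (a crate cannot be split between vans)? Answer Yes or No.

No

Total = 1360 kg; ⌈1360/300⌉ = 5.
At least 5 vans are required, but only 4 are allowed.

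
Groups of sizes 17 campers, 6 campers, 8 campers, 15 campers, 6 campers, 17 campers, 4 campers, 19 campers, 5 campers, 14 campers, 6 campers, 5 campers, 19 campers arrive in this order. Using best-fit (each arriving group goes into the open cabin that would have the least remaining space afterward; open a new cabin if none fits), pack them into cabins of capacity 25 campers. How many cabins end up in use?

  17 → cabin 1 (new)  [load 17/25]
  6 → cabin 1  [load 23/25]
  8 → cabin 2 (new)  [load 8/25]
  15 → cabin 2  [load 23/25]
  6 → cabin 3 (new)  [load 6/25]
  17 → cabin 3  [load 23/25]
  4 → cabin 4 (new)  [load 4/25]
  19 → cabin 4  [load 23/25]
  5 → cabin 5 (new)  [load 5/25]
  14 → cabin 5  [load 19/25]
  6 → cabin 5  [load 25/25]
  5 → cabin 6 (new)  [load 5/25]
  19 → cabin 6  [load 24/25]
6 cabins opened.

6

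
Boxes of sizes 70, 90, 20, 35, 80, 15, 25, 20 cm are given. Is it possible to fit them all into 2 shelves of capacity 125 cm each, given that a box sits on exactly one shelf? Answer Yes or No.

Total = 355 cm; ⌈355/125⌉ = 3.
At least 3 shelves are required, but only 2 are allowed.

No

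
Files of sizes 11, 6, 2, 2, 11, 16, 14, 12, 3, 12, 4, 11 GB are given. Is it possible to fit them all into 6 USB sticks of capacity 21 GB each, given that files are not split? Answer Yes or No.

No

Total = 104 GB; ⌈104/21⌉ = 5.
7 files each exceed half the capacity and cannot share a USB stick, forcing at least 7 USB sticks.
At least 7 USB sticks are required, but only 6 are allowed.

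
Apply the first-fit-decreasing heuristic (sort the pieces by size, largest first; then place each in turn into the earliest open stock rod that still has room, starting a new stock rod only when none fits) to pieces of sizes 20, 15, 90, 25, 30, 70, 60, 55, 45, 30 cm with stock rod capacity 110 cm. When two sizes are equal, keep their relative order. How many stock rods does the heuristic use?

Sorted descending: 90, 70, 60, 55, 45, 30, 30, 25, 20, 15.
  90 → stock rod 1 (new)  [load 90/110]
  70 → stock rod 2 (new)  [load 70/110]
  60 → stock rod 3 (new)  [load 60/110]
  55 → stock rod 4 (new)  [load 55/110]
  45 → stock rod 3  [load 105/110]
  30 → stock rod 2  [load 100/110]
  30 → stock rod 4  [load 85/110]
  25 → stock rod 4  [load 110/110]
  20 → stock rod 1  [load 110/110]
  15 → stock rod 5 (new)  [load 15/110]
5 stock rods opened.

5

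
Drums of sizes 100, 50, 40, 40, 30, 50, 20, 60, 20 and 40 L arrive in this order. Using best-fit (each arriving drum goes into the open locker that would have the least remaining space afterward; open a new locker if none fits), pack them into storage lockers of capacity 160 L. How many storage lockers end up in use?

3

  100 → locker 1 (new)  [load 100/160]
  50 → locker 1  [load 150/160]
  40 → locker 2 (new)  [load 40/160]
  40 → locker 2  [load 80/160]
  30 → locker 2  [load 110/160]
  50 → locker 2  [load 160/160]
  20 → locker 3 (new)  [load 20/160]
  60 → locker 3  [load 80/160]
  20 → locker 3  [load 100/160]
  40 → locker 3  [load 140/160]
3 storage lockers opened.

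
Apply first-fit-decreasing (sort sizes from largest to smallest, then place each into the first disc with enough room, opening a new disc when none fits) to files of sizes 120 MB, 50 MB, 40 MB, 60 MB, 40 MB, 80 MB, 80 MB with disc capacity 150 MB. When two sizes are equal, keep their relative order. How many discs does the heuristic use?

Sorted descending: 120, 80, 80, 60, 50, 40, 40.
  120 → disc 1 (new)  [load 120/150]
  80 → disc 2 (new)  [load 80/150]
  80 → disc 3 (new)  [load 80/150]
  60 → disc 2  [load 140/150]
  50 → disc 3  [load 130/150]
  40 → disc 4 (new)  [load 40/150]
  40 → disc 4  [load 80/150]
4 discs opened.

4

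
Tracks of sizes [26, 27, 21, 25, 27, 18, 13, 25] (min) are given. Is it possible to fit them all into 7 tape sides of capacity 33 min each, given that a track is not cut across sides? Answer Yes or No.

Yes

A valid assignment using 7 tape sides:
  side 1: 27 = 27
  side 2: 27 = 27
  side 3: 26 = 26
  side 4: 25 = 25
  side 5: 25 = 25
  side 6: 21 = 21
  side 7: 18 + 13 = 31
Every load is within 33 min, so 7 tape sides suffice.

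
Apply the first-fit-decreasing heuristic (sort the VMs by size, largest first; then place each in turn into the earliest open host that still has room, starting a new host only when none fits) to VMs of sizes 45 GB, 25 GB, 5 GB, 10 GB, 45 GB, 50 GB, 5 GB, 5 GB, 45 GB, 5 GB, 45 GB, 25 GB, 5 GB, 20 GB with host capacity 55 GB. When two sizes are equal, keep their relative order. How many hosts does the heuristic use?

7

Sorted descending: 50, 45, 45, 45, 45, 25, 25, 20, 10, 5, 5, 5, 5, 5.
  50 → host 1 (new)  [load 50/55]
  45 → host 2 (new)  [load 45/55]
  45 → host 3 (new)  [load 45/55]
  45 → host 4 (new)  [load 45/55]
  45 → host 5 (new)  [load 45/55]
  25 → host 6 (new)  [load 25/55]
  25 → host 6  [load 50/55]
  20 → host 7 (new)  [load 20/55]
  10 → host 2  [load 55/55]
  5 → host 1  [load 55/55]
  5 → host 3  [load 50/55]
  5 → host 3  [load 55/55]
  5 → host 4  [load 50/55]
  5 → host 4  [load 55/55]
7 hosts opened.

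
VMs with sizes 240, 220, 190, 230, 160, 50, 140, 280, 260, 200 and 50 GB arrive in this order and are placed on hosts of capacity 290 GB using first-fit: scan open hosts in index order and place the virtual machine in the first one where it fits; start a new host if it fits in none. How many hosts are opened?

  240 → host 1 (new)  [load 240/290]
  220 → host 2 (new)  [load 220/290]
  190 → host 3 (new)  [load 190/290]
  230 → host 4 (new)  [load 230/290]
  160 → host 5 (new)  [load 160/290]
  50 → host 1  [load 290/290]
  140 → host 6 (new)  [load 140/290]
  280 → host 7 (new)  [load 280/290]
  260 → host 8 (new)  [load 260/290]
  200 → host 9 (new)  [load 200/290]
  50 → host 2  [load 270/290]
9 hosts opened.

9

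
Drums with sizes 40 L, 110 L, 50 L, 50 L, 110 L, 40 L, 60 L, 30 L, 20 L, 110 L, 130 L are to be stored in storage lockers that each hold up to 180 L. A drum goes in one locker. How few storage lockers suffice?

Total = 130 + 110 + 110 + 110 + 60 + 50 + 50 + 40 + 40 + 30 + 20 = 750 L.
Lower bound: ⌈750/180⌉ = 5 storage lockers.
A packing using 5 storage lockers:
  locker 1: 130 + 50 = 180
  locker 2: 110 + 60 = 170
  locker 3: 110 + 50 + 20 = 180
  locker 4: 110 + 40 + 30 = 180
  locker 5: 40 = 40
This matches the lower bound, so 5 is optimal.

5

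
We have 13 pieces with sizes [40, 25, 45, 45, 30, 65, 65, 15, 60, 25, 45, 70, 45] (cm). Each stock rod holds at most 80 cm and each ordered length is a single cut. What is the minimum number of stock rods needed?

Total = 70 + 65 + 65 + 60 + 45 + 45 + 45 + 45 + 40 + 30 + 25 + 25 + 15 = 575 cm.
Lower bound: ⌈575/80⌉ = 8 stock rods.
A packing using 9 stock rods:
  stock rod 1: 70 = 70
  stock rod 2: 65 + 15 = 80
  stock rod 3: 65 = 65
  stock rod 4: 60 = 60
  stock rod 5: 45 + 30 = 75
  stock rod 6: 45 + 25 = 70
  stock rod 7: 45 + 25 = 70
  stock rod 8: 45 = 45
  stock rod 9: 40 = 40
No arrangement into 8 stock rods stays within capacity, so 9 is optimal.

9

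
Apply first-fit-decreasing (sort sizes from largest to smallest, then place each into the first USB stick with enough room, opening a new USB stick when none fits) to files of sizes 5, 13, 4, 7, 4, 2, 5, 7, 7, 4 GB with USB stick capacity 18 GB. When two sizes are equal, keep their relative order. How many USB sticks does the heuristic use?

Sorted descending: 13, 7, 7, 7, 5, 5, 4, 4, 4, 2.
  13 → USB stick 1 (new)  [load 13/18]
  7 → USB stick 2 (new)  [load 7/18]
  7 → USB stick 2  [load 14/18]
  7 → USB stick 3 (new)  [load 7/18]
  5 → USB stick 1  [load 18/18]
  5 → USB stick 3  [load 12/18]
  4 → USB stick 2  [load 18/18]
  4 → USB stick 3  [load 16/18]
  4 → USB stick 4 (new)  [load 4/18]
  2 → USB stick 3  [load 18/18]
4 USB sticks opened.

4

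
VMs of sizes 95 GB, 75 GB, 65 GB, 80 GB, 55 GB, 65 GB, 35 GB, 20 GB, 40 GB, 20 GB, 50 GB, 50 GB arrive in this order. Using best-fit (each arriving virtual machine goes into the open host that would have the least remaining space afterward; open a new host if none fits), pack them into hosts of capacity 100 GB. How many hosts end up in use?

  95 → host 1 (new)  [load 95/100]
  75 → host 2 (new)  [load 75/100]
  65 → host 3 (new)  [load 65/100]
  80 → host 4 (new)  [load 80/100]
  55 → host 5 (new)  [load 55/100]
  65 → host 6 (new)  [load 65/100]
  35 → host 3  [load 100/100]
  20 → host 4  [load 100/100]
  40 → host 5  [load 95/100]
  20 → host 2  [load 95/100]
  50 → host 7 (new)  [load 50/100]
  50 → host 7  [load 100/100]
7 hosts opened.

7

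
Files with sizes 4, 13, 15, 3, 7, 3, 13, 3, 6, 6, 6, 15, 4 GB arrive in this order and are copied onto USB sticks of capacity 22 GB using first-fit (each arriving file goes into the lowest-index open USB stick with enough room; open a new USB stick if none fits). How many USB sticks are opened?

  4 → USB stick 1 (new)  [load 4/22]
  13 → USB stick 1  [load 17/22]
  15 → USB stick 2 (new)  [load 15/22]
  3 → USB stick 1  [load 20/22]
  7 → USB stick 2  [load 22/22]
  3 → USB stick 3 (new)  [load 3/22]
  13 → USB stick 3  [load 16/22]
  3 → USB stick 3  [load 19/22]
  6 → USB stick 4 (new)  [load 6/22]
  6 → USB stick 4  [load 12/22]
  6 → USB stick 4  [load 18/22]
  15 → USB stick 5 (new)  [load 15/22]
  4 → USB stick 4  [load 22/22]
5 USB sticks opened.

5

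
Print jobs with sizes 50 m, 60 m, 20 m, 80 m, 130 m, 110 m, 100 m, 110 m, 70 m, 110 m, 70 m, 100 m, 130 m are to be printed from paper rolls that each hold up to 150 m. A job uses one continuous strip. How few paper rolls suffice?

Total = 130 + 130 + 110 + 110 + 110 + 100 + 100 + 80 + 70 + 70 + 60 + 50 + 20 = 1140 m.
Lower bound: ⌈1140/150⌉ = 8 paper rolls.
A packing using 9 paper rolls:
  roll 1: 130 + 20 = 150
  roll 2: 130 = 130
  roll 3: 110 = 110
  roll 4: 110 = 110
  roll 5: 110 = 110
  roll 6: 100 + 50 = 150
  roll 7: 100 = 100
  roll 8: 80 + 70 = 150
  roll 9: 70 + 60 = 130
No arrangement into 8 paper rolls stays within capacity, so 9 is optimal.

9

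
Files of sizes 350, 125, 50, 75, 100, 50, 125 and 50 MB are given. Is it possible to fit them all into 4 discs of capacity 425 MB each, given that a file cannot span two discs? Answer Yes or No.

Yes

A valid assignment using 3 discs:
  disc 1: 350 + 75 = 425
  disc 2: 125 + 125 + 100 + 50 = 400
  disc 3: 50 + 50 = 100
That uses only 3 ≤ 4, so 4 discs are enough.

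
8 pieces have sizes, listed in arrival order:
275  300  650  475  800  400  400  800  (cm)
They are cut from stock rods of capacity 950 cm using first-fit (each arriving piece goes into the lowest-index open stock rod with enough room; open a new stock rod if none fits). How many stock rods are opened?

6

  275 → stock rod 1 (new)  [load 275/950]
  300 → stock rod 1  [load 575/950]
  650 → stock rod 2 (new)  [load 650/950]
  475 → stock rod 3 (new)  [load 475/950]
  800 → stock rod 4 (new)  [load 800/950]
  400 → stock rod 3  [load 875/950]
  400 → stock rod 5 (new)  [load 400/950]
  800 → stock rod 6 (new)  [load 800/950]
6 stock rods opened.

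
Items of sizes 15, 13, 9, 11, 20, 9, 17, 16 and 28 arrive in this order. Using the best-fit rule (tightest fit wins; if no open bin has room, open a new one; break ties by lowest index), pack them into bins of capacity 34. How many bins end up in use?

5

  15 → bin 1 (new)  [load 15/34]
  13 → bin 1  [load 28/34]
  9 → bin 2 (new)  [load 9/34]
  11 → bin 2  [load 20/34]
  20 → bin 3 (new)  [load 20/34]
  9 → bin 2  [load 29/34]
  17 → bin 4 (new)  [load 17/34]
  16 → bin 4  [load 33/34]
  28 → bin 5 (new)  [load 28/34]
5 bins opened.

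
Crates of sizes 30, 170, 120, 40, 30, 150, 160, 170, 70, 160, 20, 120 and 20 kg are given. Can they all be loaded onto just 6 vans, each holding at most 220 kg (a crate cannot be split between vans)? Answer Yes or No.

No

Total = 1260 kg; ⌈1260/220⌉ = 6.
7 crates each exceed half the capacity and cannot share a van, forcing at least 7 vans.
At least 7 vans are required, but only 6 are allowed.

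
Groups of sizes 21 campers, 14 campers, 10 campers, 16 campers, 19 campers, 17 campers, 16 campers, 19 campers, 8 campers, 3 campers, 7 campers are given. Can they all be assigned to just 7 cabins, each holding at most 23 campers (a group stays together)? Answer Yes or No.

Total = 150 campers; ⌈150/23⌉ = 7.
The bound of 7 does not rule out 7, but exhaustive search shows no assignment into 7 cabins of capacity 23 campers exists — the minimum is 8.

No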